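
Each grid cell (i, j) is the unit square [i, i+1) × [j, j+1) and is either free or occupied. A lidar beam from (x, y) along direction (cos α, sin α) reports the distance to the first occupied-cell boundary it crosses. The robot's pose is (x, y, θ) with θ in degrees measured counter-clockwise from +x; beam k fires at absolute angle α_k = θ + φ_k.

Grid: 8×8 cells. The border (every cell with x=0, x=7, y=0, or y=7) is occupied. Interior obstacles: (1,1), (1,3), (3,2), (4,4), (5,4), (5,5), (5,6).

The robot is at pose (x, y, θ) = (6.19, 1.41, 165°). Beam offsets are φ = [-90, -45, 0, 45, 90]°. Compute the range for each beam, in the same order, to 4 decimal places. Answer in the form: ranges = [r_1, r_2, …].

ranges = [3.1296, 2.9907, 2.2796, 0.8200, 0.4245]

beam 1: φ=-90°, α=75°
  dir = (cos 75°, sin 75°) = (0.2588, 0.9659); from cell (6,1)
  next x-line at t=3.1296, next y-line at t=0.6108; Δt_x=3.8637, Δt_y=1.0353
    y: enter (6,2) at t=0.6108
    y: enter (6,3) at t=1.6461
    y: enter (6,4) at t=2.6814
    x: enter (7,4) at t=3.1296 ← occupied
  → r_1 = 3.1296
beam 2: φ=-45°, α=120°
  dir = (cos 120°, sin 120°) = (-0.5000, 0.8660); from cell (6,1)
  next x-line at t=0.3800, next y-line at t=0.6813; Δt_x=2.0000, Δt_y=1.1547
    x: enter (5,1) at t=0.3800
    y: enter (5,2) at t=0.6813
    y: enter (5,3) at t=1.8360
    x: enter (4,3) at t=2.3800
    y: enter (4,4) at t=2.9907 ← occupied
  → r_2 = 2.9907
beam 3: φ=0°, α=165°
  dir = (cos 165°, sin 165°) = (-0.9659, 0.2588); from cell (6,1)
  next x-line at t=0.1967, next y-line at t=2.2796; Δt_x=1.0353, Δt_y=3.8637
    x: enter (5,1) at t=0.1967
    x: enter (4,1) at t=1.2320
    x: enter (3,1) at t=2.2673
    y: enter (3,2) at t=2.2796 ← occupied
  → r_3 = 2.2796
beam 4: φ=45°, α=210°
  dir = (cos 210°, sin 210°) = (-0.8660, -0.5000); from cell (6,1)
  next x-line at t=0.2194, next y-line at t=0.8200; Δt_x=1.1547, Δt_y=2.0000
    x: enter (5,1) at t=0.2194
    y: enter (5,0) at t=0.8200 ← occupied
  → r_4 = 0.8200
beam 5: φ=90°, α=255°
  dir = (cos 255°, sin 255°) = (-0.2588, -0.9659); from cell (6,1)
  next x-line at t=0.7341, next y-line at t=0.4245; Δt_x=3.8637, Δt_y=1.0353
    y: enter (6,0) at t=0.4245 ← occupied
  → r_5 = 0.4245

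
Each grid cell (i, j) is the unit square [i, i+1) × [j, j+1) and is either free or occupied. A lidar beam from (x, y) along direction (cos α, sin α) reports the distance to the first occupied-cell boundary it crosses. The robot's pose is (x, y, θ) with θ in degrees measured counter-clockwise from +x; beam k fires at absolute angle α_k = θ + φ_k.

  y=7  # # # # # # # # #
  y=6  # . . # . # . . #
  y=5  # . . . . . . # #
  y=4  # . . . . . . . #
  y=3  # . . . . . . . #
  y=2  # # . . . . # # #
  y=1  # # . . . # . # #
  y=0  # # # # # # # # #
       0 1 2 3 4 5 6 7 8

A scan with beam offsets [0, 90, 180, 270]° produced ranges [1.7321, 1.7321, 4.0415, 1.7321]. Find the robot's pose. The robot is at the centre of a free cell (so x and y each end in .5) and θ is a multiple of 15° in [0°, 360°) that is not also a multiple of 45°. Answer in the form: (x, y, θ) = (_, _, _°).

(x, y, θ) = (2.5, 4.5, 150°)

Enumerate (i+0.5, j+0.5, θ) over the 33 free cells and 16 admissible headings. For each, cast all 4 beams and compare to the given ranges.
  (4.5, 3.5, 210°): beam 1 = 2.8868 ≠ 1.7321 ✗
  (3.5, 5.5, 210°): beam 1 = 2.8868 ≠ 1.7321 ✗
  (3.5, 2.5, 285°): beam 1 = 1.5529 ≠ 1.7321 ✗
  …
  (2.5, 4.5, 150°): r_1=1.7321, r_2=1.7321, r_3=4.0415, r_4=1.7321 — all match ✓
No second candidate reproduces the full scan.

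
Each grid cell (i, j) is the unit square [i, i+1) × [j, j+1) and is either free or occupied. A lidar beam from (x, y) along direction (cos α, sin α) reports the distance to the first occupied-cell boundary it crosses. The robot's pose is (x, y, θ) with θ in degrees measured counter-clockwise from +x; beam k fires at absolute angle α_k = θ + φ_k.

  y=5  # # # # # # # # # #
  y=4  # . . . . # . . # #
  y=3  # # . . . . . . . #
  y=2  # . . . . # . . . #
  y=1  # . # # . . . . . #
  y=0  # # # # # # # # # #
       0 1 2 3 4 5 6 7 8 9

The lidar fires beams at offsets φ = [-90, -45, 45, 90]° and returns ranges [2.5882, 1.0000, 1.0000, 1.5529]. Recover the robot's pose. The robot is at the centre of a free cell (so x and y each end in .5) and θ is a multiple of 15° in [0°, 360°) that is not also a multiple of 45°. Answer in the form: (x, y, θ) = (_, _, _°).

Candidates: 26 free-cell centres × 16 headings = 416 poses. Raycast each; keep the one whose scan matches to 4 dp.
  (1.5, 1.5, 30°): beam 1 = 0.5774 ≠ 2.5882 ✗
  (7.5, 3.5, 300°): beam 1 = 1.7321 ≠ 2.5882 ✗
  (2.5, 2.5, 255°): beam 1 = 1.5529 ≠ 2.5882 ✗
  (3.5, 2.5, 330°): beam 1 = 0.5774 ≠ 2.5882 ✗
  …
  (4.5, 3.5, 15°): r_1=2.5882, r_2=1.0000, r_3=1.0000, r_4=1.5529 — all match ✓
Unique over the lattice → pose = (4.5, 3.5, 15°).

(x, y, θ) = (4.5, 3.5, 15°)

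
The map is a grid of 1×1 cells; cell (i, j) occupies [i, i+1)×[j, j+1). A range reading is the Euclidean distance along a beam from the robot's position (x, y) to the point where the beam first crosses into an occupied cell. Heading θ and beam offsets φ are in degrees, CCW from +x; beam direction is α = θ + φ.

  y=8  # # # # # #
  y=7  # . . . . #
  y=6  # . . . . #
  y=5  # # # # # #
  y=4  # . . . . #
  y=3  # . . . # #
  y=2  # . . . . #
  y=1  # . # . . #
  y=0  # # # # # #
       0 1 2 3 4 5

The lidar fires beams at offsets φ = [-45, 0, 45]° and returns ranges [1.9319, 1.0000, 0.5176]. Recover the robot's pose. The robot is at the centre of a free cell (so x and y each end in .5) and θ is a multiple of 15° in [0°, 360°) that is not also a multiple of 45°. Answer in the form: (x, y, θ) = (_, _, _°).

(x, y, θ) = (2.5, 4.5, 30°)

Enumerate (i+0.5, j+0.5, θ) over the 22 free cells and 16 admissible headings. For each, cast all 3 beams and compare to the given ranges.
  (4.5, 1.5, 345°): beam 1 = 0.5774 ≠ 1.9319 ✗
  (4.5, 4.5, 330°): beam 1 = 0.5176 ≠ 1.9319 ✗
  (3.5, 4.5, 150°): beam 1 = 0.5176 ≠ 1.9319 ✗
  (3.5, 2.5, 240°): beam 1 = 2.5882 ≠ 1.9319 ✗
  (4.5, 4.5, 75°): beam 1 = 0.5774 ≠ 1.9319 ✗
  …
  (2.5, 4.5, 30°): r_1=1.9319, r_2=1.0000, r_3=0.5176 — all match ✓
Unique over the lattice → pose = (2.5, 4.5, 30°).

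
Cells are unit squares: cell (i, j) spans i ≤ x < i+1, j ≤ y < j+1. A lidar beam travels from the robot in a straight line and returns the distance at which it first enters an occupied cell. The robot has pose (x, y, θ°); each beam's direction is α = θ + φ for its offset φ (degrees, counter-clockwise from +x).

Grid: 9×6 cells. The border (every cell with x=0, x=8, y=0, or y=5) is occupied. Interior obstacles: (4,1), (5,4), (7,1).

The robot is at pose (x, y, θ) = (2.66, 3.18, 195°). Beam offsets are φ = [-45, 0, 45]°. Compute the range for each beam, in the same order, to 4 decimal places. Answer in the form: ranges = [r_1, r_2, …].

beam 1: φ=-45°, α=150°
  cosα=-0.8660 sinα=0.5000 | (2,3) | tMaxX 0.7621 tMaxY 1.6400 | tΔX 1.1547 tΔY 2.0000
    t=0.7621 [x] (1,3)
    t=1.6400 [y] (1,4)
    t=1.9168 [x] (0,4) — stop
  → r_1 = 1.9168
beam 2: φ=0°, α=195°
  cosα=-0.9659 sinα=-0.2588 | (2,3) | tMaxX 0.6833 tMaxY 0.6955 | tΔX 1.0353 tΔY 3.8637
    t=0.6833 [x] (1,3)
    t=0.6955 [y] (1,2)
    t=1.7186 [x] (0,2) — stop
  → r_2 = 1.7186
beam 3: φ=45°, α=240°
  cosα=-0.5000 sinα=-0.8660 | (2,3) | tMaxX 1.3200 tMaxY 0.2078 | tΔX 2.0000 tΔY 1.1547
    t=0.2078 [y] (2,2)
    t=1.3200 [x] (1,2)
    t=1.3625 [y] (1,1)
    t=2.5172 [y] (1,0) — stop
  → r_3 = 2.5172

ranges = [1.9168, 1.7186, 2.5172]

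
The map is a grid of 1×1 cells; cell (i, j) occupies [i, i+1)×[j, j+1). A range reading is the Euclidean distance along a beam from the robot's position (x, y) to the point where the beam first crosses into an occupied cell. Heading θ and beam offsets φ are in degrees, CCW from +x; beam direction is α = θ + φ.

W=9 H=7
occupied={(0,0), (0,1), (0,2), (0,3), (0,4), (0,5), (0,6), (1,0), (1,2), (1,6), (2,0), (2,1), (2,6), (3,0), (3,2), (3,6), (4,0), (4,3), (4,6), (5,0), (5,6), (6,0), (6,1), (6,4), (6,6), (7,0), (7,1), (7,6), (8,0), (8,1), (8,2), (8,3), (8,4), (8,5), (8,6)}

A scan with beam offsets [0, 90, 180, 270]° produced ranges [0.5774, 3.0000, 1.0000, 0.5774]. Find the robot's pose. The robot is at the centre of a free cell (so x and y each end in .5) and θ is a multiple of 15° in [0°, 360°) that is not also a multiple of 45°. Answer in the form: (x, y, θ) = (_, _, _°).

The pose lattice has 28·16 = 448 candidates. Test each by forward raycasting.
  (1.5, 3.5, 240°): beam 2 = 1.7321 ≠ 3.0000 ✗
  (1.5, 4.5, 75°): beam 1 = 1.5529 ≠ 0.5774 ✗
  (5.5, 5.5, 300°): beam 1 = 1.0000 ≠ 0.5774 ✗
  (7.5, 5.5, 75°): beam 1 = 0.5176 ≠ 0.5774 ✗
  …
  (1.5, 5.5, 210°): r_1=0.5774, r_2=3.0000, r_3=1.0000, r_4=0.5774 — all match ✓
No second candidate reproduces the full scan.

(x, y, θ) = (1.5, 5.5, 210°)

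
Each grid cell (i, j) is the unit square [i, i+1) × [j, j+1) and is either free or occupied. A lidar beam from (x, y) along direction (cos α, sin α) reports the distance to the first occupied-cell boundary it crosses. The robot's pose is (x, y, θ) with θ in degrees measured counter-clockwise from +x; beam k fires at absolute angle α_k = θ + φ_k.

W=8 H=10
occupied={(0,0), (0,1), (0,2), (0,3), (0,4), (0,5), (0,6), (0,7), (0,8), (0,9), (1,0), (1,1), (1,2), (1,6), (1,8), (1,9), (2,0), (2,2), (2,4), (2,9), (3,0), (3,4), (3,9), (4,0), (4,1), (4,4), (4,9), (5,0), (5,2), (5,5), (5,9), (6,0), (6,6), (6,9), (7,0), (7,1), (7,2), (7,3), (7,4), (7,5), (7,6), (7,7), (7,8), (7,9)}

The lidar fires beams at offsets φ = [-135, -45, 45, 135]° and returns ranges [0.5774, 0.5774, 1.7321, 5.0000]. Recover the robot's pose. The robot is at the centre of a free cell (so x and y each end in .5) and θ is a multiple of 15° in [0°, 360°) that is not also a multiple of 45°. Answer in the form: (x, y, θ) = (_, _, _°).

(x, y, θ) = (6.5, 7.5, 75°)

Candidates: 36 free-cell centres × 16 headings = 576 poses. Raycast each; keep the one whose scan matches to 4 dp.
  (4.5, 7.5, 120°): beam 1 = 1.9319 ≠ 0.5774 ✗
  (6.5, 1.5, 300°): beam 1 = 1.5529 ≠ 0.5774 ✗
  (3.5, 6.5, 195°): beam 1 = 2.8868 ≠ 0.5774 ✗
  …
  (6.5, 7.5, 75°): r_1=0.5774, r_2=0.5774, r_3=1.7321, r_4=5.0000 — all match ✓
No second candidate reproduces the full scan.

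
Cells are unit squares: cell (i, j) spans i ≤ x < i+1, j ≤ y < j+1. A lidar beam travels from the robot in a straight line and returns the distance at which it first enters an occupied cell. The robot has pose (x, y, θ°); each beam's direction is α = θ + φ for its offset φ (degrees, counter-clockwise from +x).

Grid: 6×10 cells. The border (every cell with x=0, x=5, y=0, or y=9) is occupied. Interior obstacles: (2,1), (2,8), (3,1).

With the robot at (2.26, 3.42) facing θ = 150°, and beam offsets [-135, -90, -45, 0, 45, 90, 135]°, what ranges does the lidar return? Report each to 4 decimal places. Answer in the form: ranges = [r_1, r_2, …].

ranges = [2.8367, 5.4800, 4.8683, 1.4549, 1.3044, 2.5200, 1.4701]

beam 1: φ=-135°, α=15°
  cosα=0.9659 sinα=0.2588 | (2,3) | tMaxX 0.7661 tMaxY 2.2409 | tΔX 1.0353 tΔY 3.8637
    t=0.7661 [x] (3,3)
    t=1.8014 [x] (4,3)
    t=2.2409 [y] (4,4)
    t=2.8367 [x] (5,4) — stop
  → r_1 = 2.8367
beam 2: φ=-90°, α=60°
  cosα=0.5000 sinα=0.8660 | (2,3) | tMaxX 1.4800 tMaxY 0.6697 | tΔX 2.0000 tΔY 1.1547
    t=0.6697 [y] (2,4)
    t=1.4800 [x] (3,4)
    t=1.8244 [y] (3,5)
    t=2.9791 [y] (3,6)
    t=3.4800 [x] (4,6)
    t=4.1338 [y] (4,7)
    t=5.2885 [y] (4,8)
    t=5.4800 [x] (5,8) — stop
  → r_2 = 5.4800
beam 3: φ=-45°, α=105°
  cosα=-0.2588 sinα=0.9659 | (2,3) | tMaxX 1.0046 tMaxY 0.6005 | tΔX 3.8637 tΔY 1.0353
    t=0.6005 [y] (2,4)
    t=1.0046 [x] (1,4)
    t=1.6357 [y] (1,5)
    t=2.6710 [y] (1,6)
    t=3.7063 [y] (1,7)
    t=4.7416 [y] (1,8)
    t=4.8683 [x] (0,8) — stop
  → r_3 = 4.8683
beam 4: φ=0°, α=150°
  cosα=-0.8660 sinα=0.5000 | (2,3) | tMaxX 0.3002 tMaxY 1.1600 | tΔX 1.1547 tΔY 2.0000
    t=0.3002 [x] (1,3)
    t=1.1600 [y] (1,4)
    t=1.4549 [x] (0,4) — stop
  → r_4 = 1.4549
beam 5: φ=45°, α=195°
  cosα=-0.9659 sinα=-0.2588 | (2,3) | tMaxX 0.2692 tMaxY 1.6228 | tΔX 1.0353 tΔY 3.8637
    t=0.2692 [x] (1,3)
    t=1.3044 [x] (0,3) — stop
  → r_5 = 1.3044
beam 6: φ=90°, α=240°
  cosα=-0.5000 sinα=-0.8660 | (2,3) | tMaxX 0.5200 tMaxY 0.4850 | tΔX 2.0000 tΔY 1.1547
    t=0.4850 [y] (2,2)
    t=0.5200 [x] (1,2)
    t=1.6397 [y] (1,1)
    t=2.5200 [x] (0,1) — stop
  → r_6 = 2.5200
beam 7: φ=135°, α=285°
  cosα=0.2588 sinα=-0.9659 | (2,3) | tMaxX 2.8591 tMaxY 0.4348 | tΔX 3.8637 tΔY 1.0353
    t=0.4348 [y] (2,2)
    t=1.4701 [y] (2,1) — stop
  → r_7 = 1.4701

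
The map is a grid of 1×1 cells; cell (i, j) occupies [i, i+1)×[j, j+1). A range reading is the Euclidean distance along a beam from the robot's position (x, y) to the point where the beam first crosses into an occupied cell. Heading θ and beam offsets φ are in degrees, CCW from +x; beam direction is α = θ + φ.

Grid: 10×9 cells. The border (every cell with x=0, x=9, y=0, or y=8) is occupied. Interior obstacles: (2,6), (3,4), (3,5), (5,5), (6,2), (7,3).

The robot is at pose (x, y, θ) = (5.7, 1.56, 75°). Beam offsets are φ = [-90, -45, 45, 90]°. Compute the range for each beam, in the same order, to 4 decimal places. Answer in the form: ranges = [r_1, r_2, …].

beam 1: φ=-90°, α=345°
  cosα=0.9659 sinα=-0.2588 | (5,1) | tMaxX 0.3106 tMaxY 2.1637 | tΔX 1.0353 tΔY 3.8637
    t=0.3106 [x] (6,1)
    t=1.3459 [x] (7,1)
    t=2.1637 [y] (7,0) — stop
  → r_1 = 2.1637
beam 2: φ=-45°, α=30°
  cosα=0.8660 sinα=0.5000 | (5,1) | tMaxX 0.3464 tMaxY 0.8800 | tΔX 1.1547 tΔY 2.0000
    t=0.3464 [x] (6,1)
    t=0.8800 [y] (6,2) — stop
  → r_2 = 0.8800
beam 3: φ=45°, α=120°
  cosα=-0.5000 sinα=0.8660 | (5,1) | tMaxX 1.4000 tMaxY 0.5081 | tΔX 2.0000 tΔY 1.1547
    t=0.5081 [y] (5,2)
    t=1.4000 [x] (4,2)
    t=1.6628 [y] (4,3)
    t=2.8175 [y] (4,4)
    t=3.4000 [x] (3,4) — stop
  → r_3 = 3.4000
beam 4: φ=90°, α=165°
  cosα=-0.9659 sinα=0.2588 | (5,1) | tMaxX 0.7247 tMaxY 1.7000 | tΔX 1.0353 tΔY 3.8637
    t=0.7247 [x] (4,1)
    t=1.7000 [y] (4,2)
    t=1.7600 [x] (3,2)
    t=2.7952 [x] (2,2)
    t=3.8305 [x] (1,2)
    t=4.8658 [x] (0,2) — stop
  → r_4 = 4.8658

ranges = [2.1637, 0.8800, 3.4000, 4.8658]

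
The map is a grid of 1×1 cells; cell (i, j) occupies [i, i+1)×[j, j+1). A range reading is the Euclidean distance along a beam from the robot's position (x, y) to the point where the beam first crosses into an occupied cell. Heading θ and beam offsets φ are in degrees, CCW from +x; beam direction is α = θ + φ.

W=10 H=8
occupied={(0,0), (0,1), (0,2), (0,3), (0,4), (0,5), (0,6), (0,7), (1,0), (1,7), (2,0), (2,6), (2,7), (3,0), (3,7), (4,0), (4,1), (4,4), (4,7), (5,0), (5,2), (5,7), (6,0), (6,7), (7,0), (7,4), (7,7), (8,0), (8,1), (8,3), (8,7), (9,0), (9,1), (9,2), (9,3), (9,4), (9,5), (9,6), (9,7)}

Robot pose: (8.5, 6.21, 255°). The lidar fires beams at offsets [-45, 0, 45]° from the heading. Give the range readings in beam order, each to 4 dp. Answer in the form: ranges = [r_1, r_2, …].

ranges = [4.0415, 1.9319, 1.0000]

beam 1: φ=-45°, α=210°
  cosα=-0.8660 sinα=-0.5000 | (8,6) | tMaxX 0.5774 tMaxY 0.4200 | tΔX 1.1547 tΔY 2.0000
    t=0.4200 [y] (8,5)
    t=0.5774 [x] (7,5)
    t=1.7321 [x] (6,5)
    t=2.4200 [y] (6,4)
    t=2.8868 [x] (5,4)
    t=4.0415 [x] (4,4) — stop
  → r_1 = 4.0415
beam 2: φ=0°, α=255°
  cosα=-0.2588 sinα=-0.9659 | (8,6) | tMaxX 1.9319 tMaxY 0.2174 | tΔX 3.8637 tΔY 1.0353
    t=0.2174 [y] (8,5)
    t=1.2527 [y] (8,4)
    t=1.9319 [x] (7,4) — stop
  → r_2 = 1.9319
beam 3: φ=45°, α=300°
  cosα=0.5000 sinα=-0.8660 | (8,6) | tMaxX 1.0000 tMaxY 0.2425 | tΔX 2.0000 tΔY 1.1547
    t=0.2425 [y] (8,5)
    t=1.0000 [x] (9,5) — stop
  → r_3 = 1.0000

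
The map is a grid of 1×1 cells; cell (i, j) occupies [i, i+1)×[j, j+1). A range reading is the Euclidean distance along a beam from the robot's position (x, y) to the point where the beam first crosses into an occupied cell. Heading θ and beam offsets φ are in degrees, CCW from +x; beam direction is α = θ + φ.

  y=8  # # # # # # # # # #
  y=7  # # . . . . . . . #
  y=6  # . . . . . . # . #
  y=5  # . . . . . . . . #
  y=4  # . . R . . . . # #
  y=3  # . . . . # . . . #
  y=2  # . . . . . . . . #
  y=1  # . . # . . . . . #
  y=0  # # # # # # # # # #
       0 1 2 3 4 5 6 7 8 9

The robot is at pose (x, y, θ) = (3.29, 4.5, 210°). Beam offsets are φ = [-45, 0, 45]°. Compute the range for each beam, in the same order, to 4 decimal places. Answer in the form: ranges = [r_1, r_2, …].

beam 1: φ=-45°, α=165°
  dir = (cos 165°, sin 165°) = (-0.9659, 0.2588); from cell (3,4)
  next x-line at t=0.3002, next y-line at t=1.9319; Δt_x=1.0353, Δt_y=3.8637
    x: enter (2,4) at t=0.3002
    x: enter (1,4) at t=1.3355
    y: enter (1,5) at t=1.9319
    x: enter (0,5) at t=2.3708 ← occupied
  → r_1 = 2.3708
beam 2: φ=0°, α=210°
  dir = (cos 210°, sin 210°) = (-0.8660, -0.5000); from cell (3,4)
  next x-line at t=0.3349, next y-line at t=1.0000; Δt_x=1.1547, Δt_y=2.0000
    x: enter (2,4) at t=0.3349
    y: enter (2,3) at t=1.0000
    x: enter (1,3) at t=1.4896
    x: enter (0,3) at t=2.6443 ← occupied
  → r_2 = 2.6443
beam 3: φ=45°, α=255°
  dir = (cos 255°, sin 255°) = (-0.2588, -0.9659); from cell (3,4)
  next x-line at t=1.1205, next y-line at t=0.5176; Δt_x=3.8637, Δt_y=1.0353
    y: enter (3,3) at t=0.5176
    x: enter (2,3) at t=1.1205
    y: enter (2,2) at t=1.5529
    y: enter (2,1) at t=2.5882
    y: enter (2,0) at t=3.6235 ← occupied
  → r_3 = 3.6235

ranges = [2.3708, 2.6443, 3.6235]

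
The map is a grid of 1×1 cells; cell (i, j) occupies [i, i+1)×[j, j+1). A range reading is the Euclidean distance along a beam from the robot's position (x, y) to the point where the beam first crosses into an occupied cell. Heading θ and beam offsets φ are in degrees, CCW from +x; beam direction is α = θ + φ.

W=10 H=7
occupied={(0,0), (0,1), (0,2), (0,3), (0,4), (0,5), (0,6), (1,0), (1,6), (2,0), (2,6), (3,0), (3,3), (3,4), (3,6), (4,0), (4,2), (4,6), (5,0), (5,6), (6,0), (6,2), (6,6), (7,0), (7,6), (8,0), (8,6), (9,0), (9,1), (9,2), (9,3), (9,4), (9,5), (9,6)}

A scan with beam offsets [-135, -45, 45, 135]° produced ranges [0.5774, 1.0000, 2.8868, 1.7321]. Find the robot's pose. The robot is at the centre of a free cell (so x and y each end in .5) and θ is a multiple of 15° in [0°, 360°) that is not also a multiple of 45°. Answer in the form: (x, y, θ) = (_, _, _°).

(x, y, θ) = (7.5, 5.5, 195°)

The pose lattice has 36·16 = 576 candidates. Test each by forward raycasting.
  (6.5, 3.5, 255°): beam 1 = 2.8868 ≠ 0.5774 ✗
  (1.5, 3.5, 165°): beam 1 = 1.7321 ≠ 0.5774 ✗
  (5.5, 4.5, 330°): beam 1 = 1.5529 ≠ 0.5774 ✗
  …
  (7.5, 5.5, 195°): r_1=0.5774, r_2=1.0000, r_3=2.8868, r_4=1.7321 — all match ✓
Only this pose fits every beam.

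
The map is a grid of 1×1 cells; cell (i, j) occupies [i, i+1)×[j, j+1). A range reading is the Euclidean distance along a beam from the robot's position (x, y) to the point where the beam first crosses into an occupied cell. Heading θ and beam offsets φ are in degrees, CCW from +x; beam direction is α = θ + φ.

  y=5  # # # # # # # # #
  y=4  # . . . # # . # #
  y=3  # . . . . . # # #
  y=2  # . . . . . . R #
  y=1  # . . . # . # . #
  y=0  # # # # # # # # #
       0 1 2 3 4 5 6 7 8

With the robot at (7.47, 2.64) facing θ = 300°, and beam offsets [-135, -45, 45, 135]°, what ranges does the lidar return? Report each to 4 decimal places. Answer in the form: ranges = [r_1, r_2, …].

ranges = [1.3909, 1.6979, 0.5487, 0.3727]

beam 1: φ=-135°, α=165°
  dir = (cos 165°, sin 165°) = (-0.9659, 0.2588); from cell (7,2)
  next x-line at t=0.4866, next y-line at t=1.3909; Δt_x=1.0353, Δt_y=3.8637
    x: enter (6,2) at t=0.4866
    y: enter (6,3) at t=1.3909 ← occupied
  → r_1 = 1.3909
beam 2: φ=-45°, α=255°
  dir = (cos 255°, sin 255°) = (-0.2588, -0.9659); from cell (7,2)
  next x-line at t=1.8159, next y-line at t=0.6626; Δt_x=3.8637, Δt_y=1.0353
    y: enter (7,1) at t=0.6626
    y: enter (7,0) at t=1.6979 ← occupied
  → r_2 = 1.6979
beam 3: φ=45°, α=345°
  dir = (cos 345°, sin 345°) = (0.9659, -0.2588); from cell (7,2)
  next x-line at t=0.5487, next y-line at t=2.4728; Δt_x=1.0353, Δt_y=3.8637
    x: enter (8,2) at t=0.5487 ← occupied
  → r_3 = 0.5487
beam 4: φ=135°, α=75°
  dir = (cos 75°, sin 75°) = (0.2588, 0.9659); from cell (7,2)
  next x-line at t=2.0478, next y-line at t=0.3727; Δt_x=3.8637, Δt_y=1.0353
    y: enter (7,3) at t=0.3727 ← occupied
  → r_4 = 0.3727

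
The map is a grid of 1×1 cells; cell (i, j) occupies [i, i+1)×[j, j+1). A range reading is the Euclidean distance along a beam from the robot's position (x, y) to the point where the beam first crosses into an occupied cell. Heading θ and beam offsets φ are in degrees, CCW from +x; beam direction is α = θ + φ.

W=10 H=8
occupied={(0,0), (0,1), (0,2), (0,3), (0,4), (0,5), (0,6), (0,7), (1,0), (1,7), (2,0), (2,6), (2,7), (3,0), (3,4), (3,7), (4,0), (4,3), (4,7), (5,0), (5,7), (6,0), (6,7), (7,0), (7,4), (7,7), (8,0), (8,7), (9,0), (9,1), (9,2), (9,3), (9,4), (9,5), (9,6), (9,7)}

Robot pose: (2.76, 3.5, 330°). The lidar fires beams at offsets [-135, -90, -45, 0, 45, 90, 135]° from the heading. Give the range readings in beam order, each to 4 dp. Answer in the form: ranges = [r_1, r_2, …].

beam 1: φ=-135°, α=195°
  dir = (cos 195°, sin 195°) = (-0.9659, -0.2588); from cell (2,3)
  next x-line at t=0.7868, next y-line at t=1.9319; Δt_x=1.0353, Δt_y=3.8637
    x: enter (1,3) at t=0.7868
    x: enter (0,3) at t=1.8221 ← occupied
  → r_1 = 1.8221
beam 2: φ=-90°, α=240°
  dir = (cos 240°, sin 240°) = (-0.5000, -0.8660); from cell (2,3)
  next x-line at t=1.5200, next y-line at t=0.5774; Δt_x=2.0000, Δt_y=1.1547
    y: enter (2,2) at t=0.5774
    x: enter (1,2) at t=1.5200
    y: enter (1,1) at t=1.7321
    y: enter (1,0) at t=2.8868 ← occupied
  → r_2 = 2.8868
beam 3: φ=-45°, α=285°
  dir = (cos 285°, sin 285°) = (0.2588, -0.9659); from cell (2,3)
  next x-line at t=0.9273, next y-line at t=0.5176; Δt_x=3.8637, Δt_y=1.0353
    y: enter (2,2) at t=0.5176
    x: enter (3,2) at t=0.9273
    y: enter (3,1) at t=1.5529
    y: enter (3,0) at t=2.5882 ← occupied
  → r_3 = 2.5882
beam 4: φ=0°, α=330°
  dir = (cos 330°, sin 330°) = (0.8660, -0.5000); from cell (2,3)
  next x-line at t=0.2771, next y-line at t=1.0000; Δt_x=1.1547, Δt_y=2.0000
    x: enter (3,3) at t=0.2771
    y: enter (3,2) at t=1.0000
    x: enter (4,2) at t=1.4318
    x: enter (5,2) at t=2.5865
    y: enter (5,1) at t=3.0000
    x: enter (6,1) at t=3.7412
    x: enter (7,1) at t=4.8959
    y: enter (7,0) at t=5.0000 ← occupied
  → r_4 = 5.0000
beam 5: φ=45°, α=15°
  dir = (cos 15°, sin 15°) = (0.9659, 0.2588); from cell (2,3)
  next x-line at t=0.2485, next y-line at t=1.9319; Δt_x=1.0353, Δt_y=3.8637
    x: enter (3,3) at t=0.2485
    x: enter (4,3) at t=1.2837 ← occupied
  → r_5 = 1.2837
beam 6: φ=90°, α=60°
  dir = (cos 60°, sin 60°) = (0.5000, 0.8660); from cell (2,3)
  next x-line at t=0.4800, next y-line at t=0.5774; Δt_x=2.0000, Δt_y=1.1547
    x: enter (3,3) at t=0.4800
    y: enter (3,4) at t=0.5774 ← occupied
  → r_6 = 0.5774
beam 7: φ=135°, α=105°
  dir = (cos 105°, sin 105°) = (-0.2588, 0.9659); from cell (2,3)
  next x-line at t=2.9364, next y-line at t=0.5176; Δt_x=3.8637, Δt_y=1.0353
    y: enter (2,4) at t=0.5176
    y: enter (2,5) at t=1.5529
    y: enter (2,6) at t=2.5882 ← occupied
  → r_7 = 2.5882

ranges = [1.8221, 2.8868, 2.5882, 5.0000, 1.2837, 0.5774, 2.5882]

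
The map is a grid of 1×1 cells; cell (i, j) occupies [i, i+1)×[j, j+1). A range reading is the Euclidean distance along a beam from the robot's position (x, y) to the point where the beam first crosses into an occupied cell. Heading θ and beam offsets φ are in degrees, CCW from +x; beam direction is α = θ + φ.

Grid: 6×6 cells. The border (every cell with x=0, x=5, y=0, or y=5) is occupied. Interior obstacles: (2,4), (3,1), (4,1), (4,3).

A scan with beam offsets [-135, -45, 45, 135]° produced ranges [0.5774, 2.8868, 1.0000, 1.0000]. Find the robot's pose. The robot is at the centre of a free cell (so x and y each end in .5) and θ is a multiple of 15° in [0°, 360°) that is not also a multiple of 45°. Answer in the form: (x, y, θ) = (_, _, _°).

(x, y, θ) = (1.5, 3.5, 345°)

Enumerate (i+0.5, j+0.5, θ) over the 12 free cells and 16 admissible headings. For each, cast all 4 beams and compare to the given ranges.
  (1.5, 1.5, 150°): beam 1 = 1.5529 ≠ 0.5774 ✗
  (4.5, 2.5, 60°): beam 1 = 0.5176 ≠ 0.5774 ✗
  (2.5, 3.5, 345°): beam 1 = 1.7321 ≠ 0.5774 ✗
  …
  (1.5, 3.5, 345°): r_1=0.5774, r_2=2.8868, r_3=1.0000, r_4=1.0000 — all match ✓
Unique over the lattice → pose = (1.5, 3.5, 345°).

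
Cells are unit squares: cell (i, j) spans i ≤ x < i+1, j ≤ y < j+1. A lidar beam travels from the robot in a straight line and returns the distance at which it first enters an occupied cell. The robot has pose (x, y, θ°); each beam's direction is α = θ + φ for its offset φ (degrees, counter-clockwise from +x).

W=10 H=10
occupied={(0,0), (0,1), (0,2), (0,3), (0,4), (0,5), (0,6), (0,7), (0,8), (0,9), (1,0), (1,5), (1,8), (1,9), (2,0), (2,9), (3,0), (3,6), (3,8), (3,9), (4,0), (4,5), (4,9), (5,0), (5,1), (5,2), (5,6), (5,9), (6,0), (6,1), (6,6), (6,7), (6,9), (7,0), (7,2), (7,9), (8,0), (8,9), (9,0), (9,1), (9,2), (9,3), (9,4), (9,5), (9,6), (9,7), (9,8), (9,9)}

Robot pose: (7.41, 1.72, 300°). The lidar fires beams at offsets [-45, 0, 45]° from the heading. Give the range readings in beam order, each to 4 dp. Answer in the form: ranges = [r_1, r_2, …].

ranges = [0.7454, 0.8314, 1.6461]

beam 1: φ=-45°, α=255°
  direction (-0.2588, -0.9659); cell (7,1); t to first gridline: x 1.5841, y 0.7454 (then +3.8637 / +1.0353)
    (7,0) via y @ 0.7454  # hit
  → r_1 = 0.7454
beam 2: φ=0°, α=300°
  direction (0.5000, -0.8660); cell (7,1); t to first gridline: x 1.1800, y 0.8314 (then +2.0000 / +1.1547)
    (7,0) via y @ 0.8314  # hit
  → r_2 = 0.8314
beam 3: φ=45°, α=345°
  direction (0.9659, -0.2588); cell (7,1); t to first gridline: x 0.6108, y 2.7819 (then +1.0353 / +3.8637)
    (8,1) via x @ 0.6108
    (9,1) via x @ 1.6461  # hit
  → r_3 = 1.6461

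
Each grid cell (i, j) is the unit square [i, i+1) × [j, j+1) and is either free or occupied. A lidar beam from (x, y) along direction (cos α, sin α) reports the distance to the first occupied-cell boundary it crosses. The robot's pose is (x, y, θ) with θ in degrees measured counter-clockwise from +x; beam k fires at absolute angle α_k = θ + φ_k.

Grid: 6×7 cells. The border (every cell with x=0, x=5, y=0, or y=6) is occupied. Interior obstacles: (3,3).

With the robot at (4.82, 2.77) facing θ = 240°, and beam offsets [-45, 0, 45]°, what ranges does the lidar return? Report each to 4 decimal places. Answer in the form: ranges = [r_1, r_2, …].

beam 1: φ=-45°, α=195°
  cosα=-0.9659 sinα=-0.2588 | (4,2) | tMaxX 0.8489 tMaxY 2.9751 | tΔX 1.0353 tΔY 3.8637
    t=0.8489 [x] (3,2)
    t=1.8842 [x] (2,2)
    t=2.9195 [x] (1,2)
    t=2.9751 [y] (1,1)
    t=3.9548 [x] (0,1) — stop
  → r_1 = 3.9548
beam 2: φ=0°, α=240°
  cosα=-0.5000 sinα=-0.8660 | (4,2) | tMaxX 1.6400 tMaxY 0.8891 | tΔX 2.0000 tΔY 1.1547
    t=0.8891 [y] (4,1)
    t=1.6400 [x] (3,1)
    t=2.0438 [y] (3,0) — stop
  → r_2 = 2.0438
beam 3: φ=45°, α=285°
  cosα=0.2588 sinα=-0.9659 | (4,2) | tMaxX 0.6955 tMaxY 0.7972 | tΔX 3.8637 tΔY 1.0353
    t=0.6955 [x] (5,2) — stop
  → r_3 = 0.6955

ranges = [3.9548, 2.0438, 0.6955]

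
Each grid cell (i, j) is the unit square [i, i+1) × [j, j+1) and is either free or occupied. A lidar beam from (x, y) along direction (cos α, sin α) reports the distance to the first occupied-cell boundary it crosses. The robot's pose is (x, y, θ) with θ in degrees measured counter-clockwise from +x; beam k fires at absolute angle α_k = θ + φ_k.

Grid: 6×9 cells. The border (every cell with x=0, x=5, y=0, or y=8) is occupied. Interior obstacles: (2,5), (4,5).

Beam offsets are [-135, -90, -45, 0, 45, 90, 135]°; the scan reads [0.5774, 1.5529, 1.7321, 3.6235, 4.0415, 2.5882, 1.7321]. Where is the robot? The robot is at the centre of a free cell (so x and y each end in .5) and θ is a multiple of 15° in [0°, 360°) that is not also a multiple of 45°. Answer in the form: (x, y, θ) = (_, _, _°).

Candidates: 26 free-cell centres × 16 headings = 416 poses. Raycast each; keep the one whose scan matches to 4 dp.
  (4.5, 1.5, 240°): beam 1 = 6.7293 ≠ 0.5774 ✗
  (3.5, 5.5, 345°): beam 2 = 4.6587 ≠ 1.5529 ✗
  (4.5, 2.5, 330°): beam 1 = 3.6235 ≠ 0.5774 ✗
  (1.5, 6.5, 75°): beam 1 = 1.0000 ≠ 0.5774 ✗
  …
  (2.5, 4.5, 255°): r_1=0.5774, r_2=1.5529, r_3=1.7321, r_4=3.6235, r_5=4.0415, r_6=2.5882, r_7=1.7321 — all match ✓
Only this pose fits every beam.

(x, y, θ) = (2.5, 4.5, 255°)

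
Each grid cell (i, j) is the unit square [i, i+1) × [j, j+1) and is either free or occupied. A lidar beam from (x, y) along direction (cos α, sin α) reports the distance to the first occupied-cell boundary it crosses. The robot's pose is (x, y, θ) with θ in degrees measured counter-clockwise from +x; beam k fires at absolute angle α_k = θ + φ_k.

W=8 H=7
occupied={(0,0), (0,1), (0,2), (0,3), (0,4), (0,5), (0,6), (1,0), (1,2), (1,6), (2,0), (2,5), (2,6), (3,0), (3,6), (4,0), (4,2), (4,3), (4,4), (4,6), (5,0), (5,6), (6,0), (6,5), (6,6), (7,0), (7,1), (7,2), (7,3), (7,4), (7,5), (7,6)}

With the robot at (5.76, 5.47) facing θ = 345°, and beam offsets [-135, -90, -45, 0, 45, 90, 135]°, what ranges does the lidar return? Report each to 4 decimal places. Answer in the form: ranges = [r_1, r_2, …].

ranges = [0.9400, 2.9364, 0.4800, 0.2485, 0.2771, 0.5487, 0.6120]

beam 1: φ=-135°, α=210°
  d=(-0.8660,-0.5000)  start (5,5)  tX=0.8776 tY=0.9400  stride 1/|dx|=1.1547 1/|dy|=2.0000
    cross x-line → (4,5), t=0.8776
    cross y-line → (4,4), t=0.9400 (wall)
  → r_1 = 0.9400
beam 2: φ=-90°, α=255°
  d=(-0.2588,-0.9659)  start (5,5)  tX=2.9364 tY=0.4866  stride 1/|dx|=3.8637 1/|dy|=1.0353
    cross y-line → (5,4), t=0.4866
    cross y-line → (5,3), t=1.5219
    cross y-line → (5,2), t=2.5571
    cross x-line → (4,2), t=2.9364 (wall)
  → r_2 = 2.9364
beam 3: φ=-45°, α=300°
  d=(0.5000,-0.8660)  start (5,5)  tX=0.4800 tY=0.5427  stride 1/|dx|=2.0000 1/|dy|=1.1547
    cross x-line → (6,5), t=0.4800 (wall)
  → r_3 = 0.4800
beam 4: φ=0°, α=345°
  d=(0.9659,-0.2588)  start (5,5)  tX=0.2485 tY=1.8159  stride 1/|dx|=1.0353 1/|dy|=3.8637
    cross x-line → (6,5), t=0.2485 (wall)
  → r_4 = 0.2485
beam 5: φ=45°, α=30°
  d=(0.8660,0.5000)  start (5,5)  tX=0.2771 tY=1.0600  stride 1/|dx|=1.1547 1/|dy|=2.0000
    cross x-line → (6,5), t=0.2771 (wall)
  → r_5 = 0.2771
beam 6: φ=90°, α=75°
  d=(0.2588,0.9659)  start (5,5)  tX=0.9273 tY=0.5487  stride 1/|dx|=3.8637 1/|dy|=1.0353
    cross y-line → (5,6), t=0.5487 (wall)
  → r_6 = 0.5487
beam 7: φ=135°, α=120°
  d=(-0.5000,0.8660)  start (5,5)  tX=1.5200 tY=0.6120  stride 1/|dx|=2.0000 1/|dy|=1.1547
    cross y-line → (5,6), t=0.6120 (wall)
  → r_7 = 0.6120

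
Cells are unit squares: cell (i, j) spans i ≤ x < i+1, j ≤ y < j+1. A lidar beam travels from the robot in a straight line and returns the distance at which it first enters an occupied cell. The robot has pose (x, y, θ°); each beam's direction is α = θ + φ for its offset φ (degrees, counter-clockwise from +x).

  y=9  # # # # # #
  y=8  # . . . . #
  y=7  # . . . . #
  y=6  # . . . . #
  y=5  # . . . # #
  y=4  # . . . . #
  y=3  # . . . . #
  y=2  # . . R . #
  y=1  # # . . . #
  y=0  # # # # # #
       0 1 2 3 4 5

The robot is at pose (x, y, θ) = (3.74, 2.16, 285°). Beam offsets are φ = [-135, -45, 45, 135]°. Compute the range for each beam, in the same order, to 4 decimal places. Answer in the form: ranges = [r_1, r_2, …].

beam 1: φ=-135°, α=150°
  d=(-0.8660,0.5000)  start (3,2)  tX=0.8545 tY=1.6800  stride 1/|dx|=1.1547 1/|dy|=2.0000
    cross x-line → (2,2), t=0.8545
    cross y-line → (2,3), t=1.6800
    cross x-line → (1,3), t=2.0092
    cross x-line → (0,3), t=3.1639 (wall)
  → r_1 = 3.1639
beam 2: φ=-45°, α=240°
  d=(-0.5000,-0.8660)  start (3,2)  tX=1.4800 tY=0.1848  stride 1/|dx|=2.0000 1/|dy|=1.1547
    cross y-line → (3,1), t=0.1848
    cross y-line → (3,0), t=1.3395 (wall)
  → r_2 = 1.3395
beam 3: φ=45°, α=330°
  d=(0.8660,-0.5000)  start (3,2)  tX=0.3002 tY=0.3200  stride 1/|dx|=1.1547 1/|dy|=2.0000
    cross x-line → (4,2), t=0.3002
    cross y-line → (4,1), t=0.3200
    cross x-line → (5,1), t=1.4549 (wall)
  → r_3 = 1.4549
beam 4: φ=135°, α=60°
  d=(0.5000,0.8660)  start (3,2)  tX=0.5200 tY=0.9699  stride 1/|dx|=2.0000 1/|dy|=1.1547
    cross x-line → (4,2), t=0.5200
    cross y-line → (4,3), t=0.9699
    cross y-line → (4,4), t=2.1246
    cross x-line → (5,4), t=2.5200 (wall)
  → r_4 = 2.5200

ranges = [3.1639, 1.3395, 1.4549, 2.5200]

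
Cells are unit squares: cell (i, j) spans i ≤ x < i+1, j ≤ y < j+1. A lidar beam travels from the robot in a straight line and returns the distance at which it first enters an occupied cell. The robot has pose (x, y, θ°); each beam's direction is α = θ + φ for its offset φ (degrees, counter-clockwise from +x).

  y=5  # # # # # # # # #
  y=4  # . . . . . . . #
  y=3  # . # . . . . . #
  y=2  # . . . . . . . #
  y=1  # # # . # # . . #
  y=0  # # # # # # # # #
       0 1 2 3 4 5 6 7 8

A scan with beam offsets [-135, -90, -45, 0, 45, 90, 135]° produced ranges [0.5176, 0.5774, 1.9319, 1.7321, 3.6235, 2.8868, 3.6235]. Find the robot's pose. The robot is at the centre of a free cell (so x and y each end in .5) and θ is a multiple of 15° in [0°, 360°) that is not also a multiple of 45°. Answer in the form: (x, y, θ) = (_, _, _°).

(x, y, θ) = (4.5, 4.5, 210°)

Candidates: 23 free-cell centres × 16 headings = 368 poses. Raycast each; keep the one whose scan matches to 4 dp.
  (5.5, 4.5, 300°): beam 1 = 1.9319 ≠ 0.5176 ✗
  (4.5, 4.5, 150°): beam 1 = 1.9319 ≠ 0.5176 ✗
  (1.5, 4.5, 240°): beam 3 = 0.5176 ≠ 1.9319 ✗
  …
  (4.5, 4.5, 210°): r_1=0.5176, r_2=0.5774, r_3=1.9319, r_4=1.7321, r_5=3.6235, r_6=2.8868, r_7=3.6235 — all match ✓
Unique over the lattice → pose = (4.5, 4.5, 210°).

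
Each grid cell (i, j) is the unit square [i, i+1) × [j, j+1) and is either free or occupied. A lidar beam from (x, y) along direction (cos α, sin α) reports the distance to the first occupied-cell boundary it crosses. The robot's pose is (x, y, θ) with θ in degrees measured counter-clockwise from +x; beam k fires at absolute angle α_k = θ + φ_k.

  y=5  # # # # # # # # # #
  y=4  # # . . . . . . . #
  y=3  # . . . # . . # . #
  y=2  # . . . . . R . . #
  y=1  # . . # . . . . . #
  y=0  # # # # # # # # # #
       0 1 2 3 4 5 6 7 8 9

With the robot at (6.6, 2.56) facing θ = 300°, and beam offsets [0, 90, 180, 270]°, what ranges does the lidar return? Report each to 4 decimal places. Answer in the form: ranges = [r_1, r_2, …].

beam 1: φ=0°, α=300°
  direction (0.5000, -0.8660); cell (6,2); t to first gridline: x 0.8000, y 0.6466 (then +2.0000 / +1.1547)
    (6,1) via y @ 0.6466
    (7,1) via x @ 0.8000
    (7,0) via y @ 1.8013  # hit
  → r_1 = 1.8013
beam 2: φ=90°, α=30°
  direction (0.8660, 0.5000); cell (6,2); t to first gridline: x 0.4619, y 0.8800 (then +1.1547 / +2.0000)
    (7,2) via x @ 0.4619
    (7,3) via y @ 0.8800  # hit
  → r_2 = 0.8800
beam 3: φ=180°, α=120°
  direction (-0.5000, 0.8660); cell (6,2); t to first gridline: x 1.2000, y 0.5081 (then +2.0000 / +1.1547)
    (6,3) via y @ 0.5081
    (5,3) via x @ 1.2000
    (5,4) via y @ 1.6628
    (5,5) via y @ 2.8175  # hit
  → r_3 = 2.8175
beam 4: φ=270°, α=210°
  direction (-0.8660, -0.5000); cell (6,2); t to first gridline: x 0.6928, y 1.1200 (then +1.1547 / +2.0000)
    (5,2) via x @ 0.6928
    (5,1) via y @ 1.1200
    (4,1) via x @ 1.8475
    (3,1) via x @ 3.0022  # hit
  → r_4 = 3.0022

ranges = [1.8013, 0.8800, 2.8175, 3.0022]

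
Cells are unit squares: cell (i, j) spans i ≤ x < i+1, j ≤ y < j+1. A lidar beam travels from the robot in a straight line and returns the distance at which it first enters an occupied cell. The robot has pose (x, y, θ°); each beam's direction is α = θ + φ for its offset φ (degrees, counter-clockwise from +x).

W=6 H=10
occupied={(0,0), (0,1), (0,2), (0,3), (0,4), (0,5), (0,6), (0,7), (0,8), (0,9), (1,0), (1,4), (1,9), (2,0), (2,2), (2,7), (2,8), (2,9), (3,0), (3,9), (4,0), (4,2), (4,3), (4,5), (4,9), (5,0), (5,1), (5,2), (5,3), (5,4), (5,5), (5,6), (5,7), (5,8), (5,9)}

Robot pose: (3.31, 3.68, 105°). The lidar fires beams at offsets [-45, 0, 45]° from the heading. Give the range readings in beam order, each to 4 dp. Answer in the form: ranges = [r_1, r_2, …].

beam 1: φ=-45°, α=60°
  d=(0.5000,0.8660)  start (3,3)  tX=1.3800 tY=0.3695  stride 1/|dx|=2.0000 1/|dy|=1.1547
    cross y-line → (3,4), t=0.3695
    cross x-line → (4,4), t=1.3800
    cross y-line → (4,5), t=1.5242 (wall)
  → r_1 = 1.5242
beam 2: φ=0°, α=105°
  d=(-0.2588,0.9659)  start (3,3)  tX=1.1977 tY=0.3313  stride 1/|dx|=3.8637 1/|dy|=1.0353
    cross y-line → (3,4), t=0.3313
    cross x-line → (2,4), t=1.1977
    cross y-line → (2,5), t=1.3666
    cross y-line → (2,6), t=2.4018
    cross y-line → (2,7), t=3.4371 (wall)
  → r_2 = 3.4371
beam 3: φ=45°, α=150°
  d=(-0.8660,0.5000)  start (3,3)  tX=0.3580 tY=0.6400  stride 1/|dx|=1.1547 1/|dy|=2.0000
    cross x-line → (2,3), t=0.3580
    cross y-line → (2,4), t=0.6400
    cross x-line → (1,4), t=1.5127 (wall)
  → r_3 = 1.5127

ranges = [1.5242, 3.4371, 1.5127]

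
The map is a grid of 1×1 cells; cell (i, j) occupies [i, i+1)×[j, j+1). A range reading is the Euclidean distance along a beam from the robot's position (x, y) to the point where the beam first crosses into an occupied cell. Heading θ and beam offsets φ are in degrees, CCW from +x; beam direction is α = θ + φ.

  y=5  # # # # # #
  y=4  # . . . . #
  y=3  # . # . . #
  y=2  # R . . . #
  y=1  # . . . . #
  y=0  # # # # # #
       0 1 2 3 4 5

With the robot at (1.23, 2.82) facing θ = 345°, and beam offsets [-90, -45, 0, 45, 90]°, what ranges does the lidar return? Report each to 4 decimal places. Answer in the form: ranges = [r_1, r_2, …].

beam 1: φ=-90°, α=255°
  d=(-0.2588,-0.9659)  start (1,2)  tX=0.8887 tY=0.8489  stride 1/|dx|=3.8637 1/|dy|=1.0353
    cross y-line → (1,1), t=0.8489
    cross x-line → (0,1), t=0.8887 (wall)
  → r_1 = 0.8887
beam 2: φ=-45°, α=300°
  d=(0.5000,-0.8660)  start (1,2)  tX=1.5400 tY=0.9469  stride 1/|dx|=2.0000 1/|dy|=1.1547
    cross y-line → (1,1), t=0.9469
    cross x-line → (2,1), t=1.5400
    cross y-line → (2,0), t=2.1016 (wall)
  → r_2 = 2.1016
beam 3: φ=0°, α=345°
  d=(0.9659,-0.2588)  start (1,2)  tX=0.7972 tY=3.1682  stride 1/|dx|=1.0353 1/|dy|=3.8637
    cross x-line → (2,2), t=0.7972
    cross x-line → (3,2), t=1.8324
    cross x-line → (4,2), t=2.8677
    cross y-line → (4,1), t=3.1682
    cross x-line → (5,1), t=3.9030 (wall)
  → r_3 = 3.9030
beam 4: φ=45°, α=30°
  d=(0.8660,0.5000)  start (1,2)  tX=0.8891 tY=0.3600  stride 1/|dx|=1.1547 1/|dy|=2.0000
    cross y-line → (1,3), t=0.3600
    cross x-line → (2,3), t=0.8891 (wall)
  → r_4 = 0.8891
beam 5: φ=90°, α=75°
  d=(0.2588,0.9659)  start (1,2)  tX=2.9751 tY=0.1863  stride 1/|dx|=3.8637 1/|dy|=1.0353
    cross y-line → (1,3), t=0.1863
    cross y-line → (1,4), t=1.2216
    cross y-line → (1,5), t=2.2569 (wall)
  → r_5 = 2.2569

ranges = [0.8887, 2.1016, 3.9030, 0.8891, 2.2569]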